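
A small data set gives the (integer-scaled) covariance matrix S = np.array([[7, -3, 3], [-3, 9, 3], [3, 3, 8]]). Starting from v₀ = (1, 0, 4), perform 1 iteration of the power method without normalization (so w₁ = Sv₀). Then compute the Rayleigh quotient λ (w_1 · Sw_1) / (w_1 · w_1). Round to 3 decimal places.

w1 = Sv₀ = (7·1 + (-3)·0 + 3·4; (-3)·1 + 9·0 + 3·4; 3·1 + 3·0 + 8·4) = (19, 9, 35)
Sw1 = (211, 129, 364)
w1·Sw1 = 19·211 + 9·129 + 35·364 = 17910; w1·w1 = 19·19 + 9·9 + 35·35 = 1667
λ ≈ 17910/1667 = 10.744

10.744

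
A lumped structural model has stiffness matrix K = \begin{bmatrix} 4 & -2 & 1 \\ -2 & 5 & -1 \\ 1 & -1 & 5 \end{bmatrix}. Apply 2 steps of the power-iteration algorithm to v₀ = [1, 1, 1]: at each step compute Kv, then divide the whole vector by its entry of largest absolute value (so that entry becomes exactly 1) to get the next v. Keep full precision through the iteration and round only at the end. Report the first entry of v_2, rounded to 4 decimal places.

Kv0 = (3.00000, 2.00000, 5.00000); divide by 5.00000 → v1 = (0.60000, 0.40000, 1.00000)
Kv1 = (2.60000, -0.20000, 5.20000); divide by 5.20000 → v2 = (0.50000, -0.03846, 1.00000)
Requested entry of v2: 13/26 = 0.5000

0.5000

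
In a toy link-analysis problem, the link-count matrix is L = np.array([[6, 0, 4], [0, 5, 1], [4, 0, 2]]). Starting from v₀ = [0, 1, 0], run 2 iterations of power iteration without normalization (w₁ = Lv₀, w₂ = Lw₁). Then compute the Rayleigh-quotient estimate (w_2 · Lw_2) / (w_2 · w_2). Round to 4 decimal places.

w1 = Lv₀ = (6·0 + 0·1 + 4·0; 0·0 + 5·1 + 1·0; 4·0 + 0·1 + 2·0) = (0, 5, 0)
w2 = Lw1 = (6·0 + 0·5 + 4·0; 0·0 + 5·5 + 1·0; 4·0 + 0·5 + 2·0) = (0, 25, 0)
Lw2 = (0, 125, 0)
w2·Lw2 = 0·0 + 25·125 + 0·0 = 3125; w2·w2 = 0·0 + 25·25 + 0·0 = 625
λ ≈ 3125/625 = 5.0000

λ ≈ 5.0000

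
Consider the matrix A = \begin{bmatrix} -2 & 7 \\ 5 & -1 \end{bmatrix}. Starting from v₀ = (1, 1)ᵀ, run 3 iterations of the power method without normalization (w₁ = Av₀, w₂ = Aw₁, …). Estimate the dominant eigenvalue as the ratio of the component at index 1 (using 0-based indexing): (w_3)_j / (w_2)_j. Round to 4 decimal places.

w1 = Av₀ = (5, 4)
w2 = Aw1 = (18, 21)
w3 = Aw2 = (111, 69)
Ratio at component: 69 / 21 = 3.2857

3.2857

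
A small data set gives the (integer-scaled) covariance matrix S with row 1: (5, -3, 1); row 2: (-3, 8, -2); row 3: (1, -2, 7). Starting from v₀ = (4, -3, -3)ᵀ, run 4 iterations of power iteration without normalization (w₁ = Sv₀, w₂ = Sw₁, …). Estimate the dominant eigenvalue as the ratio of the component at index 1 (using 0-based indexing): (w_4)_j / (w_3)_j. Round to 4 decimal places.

10.5071

w1 = Sv₀ = (5·4 + (-3)·(-3) + 1·(-3); (-3)·4 + 8·(-3) + (-2)·(-3); 1·4 + (-2)·(-3) + 7·(-3)) = (26, -30, -11)
w2 = Sw1 = (5·26 + (-3)·(-30) + 1·(-11); (-3)·26 + 8·(-30) + (-2)·(-11); 1·26 + (-2)·(-30) + 7·(-11)) = (209, -296, 9)
w3 = Sw2 = (1942, -3013, 864)
w4 = Sw3 = (19613, -31658, 14016)
Ratio at component: -31658 / -3013 = 10.5071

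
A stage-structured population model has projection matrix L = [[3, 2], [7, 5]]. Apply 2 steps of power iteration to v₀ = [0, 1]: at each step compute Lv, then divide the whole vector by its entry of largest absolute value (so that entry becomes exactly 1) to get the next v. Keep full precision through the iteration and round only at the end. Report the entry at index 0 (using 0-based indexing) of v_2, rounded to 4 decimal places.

Lv0 = (2.00000, 5.00000); divide by 5.00000 → v1 = (0.40000, 1.00000)
Lv1 = (3.20000, 7.80000); divide by 7.80000 → v2 = (0.41026, 1.00000)
Requested entry of v2: 16/39 = 0.4103

0.4103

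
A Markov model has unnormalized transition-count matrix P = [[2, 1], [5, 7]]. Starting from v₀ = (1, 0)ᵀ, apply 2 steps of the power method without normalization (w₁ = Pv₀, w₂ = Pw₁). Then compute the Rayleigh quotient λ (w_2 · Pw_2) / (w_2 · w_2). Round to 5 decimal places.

w1 = Pv₀ = (2·1 + 1·0; 5·1 + 7·0) = (2, 5)
w2 = Pw1 = (2·2 + 1·5; 5·2 + 7·5) = (9, 45)
Pw2 = (63, 360)
w2·Pw2 = 9·63 + 45·360 = 16767; w2·w2 = 9·9 + 45·45 = 2106
λ ≈ 16767/2106 = 7.96154

7.96154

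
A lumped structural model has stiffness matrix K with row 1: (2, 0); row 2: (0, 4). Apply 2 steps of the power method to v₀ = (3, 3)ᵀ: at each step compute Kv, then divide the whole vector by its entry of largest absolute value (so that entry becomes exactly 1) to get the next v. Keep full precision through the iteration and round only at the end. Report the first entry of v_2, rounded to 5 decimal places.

0.25000

Kv0 = (6.000000, 12.000000); divide by 12.000000 → v1 = (0.500000, 1.000000)
Kv1 = (1.000000, 4.000000); divide by 4.000000 → v2 = (0.250000, 1.000000)
Requested entry of v2: 12/48 = 0.25000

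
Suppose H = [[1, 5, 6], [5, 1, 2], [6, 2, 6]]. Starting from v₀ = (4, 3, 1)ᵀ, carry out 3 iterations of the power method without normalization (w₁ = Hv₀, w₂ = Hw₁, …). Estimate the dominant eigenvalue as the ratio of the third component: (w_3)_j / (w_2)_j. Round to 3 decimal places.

w1 = Hv₀ = (25, 25, 36)
w2 = Hw1 = (366, 222, 416)
w3 = Hw2 = (3972, 2884, 5136)
Ratio at component: 5136 / 416 = 12.346

12.346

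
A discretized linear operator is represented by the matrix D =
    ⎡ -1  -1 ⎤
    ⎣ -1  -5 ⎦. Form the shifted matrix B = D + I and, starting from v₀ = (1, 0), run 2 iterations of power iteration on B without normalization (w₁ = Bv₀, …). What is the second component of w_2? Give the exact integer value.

B = D + I has rows (0, -1); (-1, -4)
w1 = Bv₀ = (0, -1)
w2 = Bw1 = (1, 4)
Requested component of w2: 4

4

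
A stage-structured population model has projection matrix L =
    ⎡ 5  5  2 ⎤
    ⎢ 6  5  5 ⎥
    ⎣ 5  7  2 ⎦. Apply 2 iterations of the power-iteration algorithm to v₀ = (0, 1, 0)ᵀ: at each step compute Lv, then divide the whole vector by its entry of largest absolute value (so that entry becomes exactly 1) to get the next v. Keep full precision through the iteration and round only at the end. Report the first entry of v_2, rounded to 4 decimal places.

0.7111

Lv0 = (5.00000, 5.00000, 7.00000); divide by 7.00000 → v1 = (0.71429, 0.71429, 1.00000)
Lv1 = (9.14286, 12.85714, 10.57143); divide by 12.85714 → v2 = (0.71111, 1.00000, 0.82222)
Requested entry of v2: 64/90 = 0.7111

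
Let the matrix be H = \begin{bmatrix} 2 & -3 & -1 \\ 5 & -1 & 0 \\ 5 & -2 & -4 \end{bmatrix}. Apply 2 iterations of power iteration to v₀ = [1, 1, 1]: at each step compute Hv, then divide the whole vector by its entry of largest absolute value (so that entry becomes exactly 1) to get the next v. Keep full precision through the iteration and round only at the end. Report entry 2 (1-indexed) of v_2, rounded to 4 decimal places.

0.9333

Hv0 = (-2.00000, 4.00000, -1.00000); divide by 4.00000 → v1 = (-0.50000, 1.00000, -0.25000)
Hv1 = (-3.75000, -3.50000, -3.50000); divide by -3.75000 → v2 = (1.00000, 0.93333, 0.93333)
Requested entry of v2: -14/-15 = 0.9333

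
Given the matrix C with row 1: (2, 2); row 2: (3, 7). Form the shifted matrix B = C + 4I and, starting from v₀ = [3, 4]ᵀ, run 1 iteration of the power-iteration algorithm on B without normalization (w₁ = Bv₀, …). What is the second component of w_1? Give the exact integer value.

53

B = C + 4I has rows (6, 2); (3, 11)
w1 = Bv₀ = (26, 53)
Requested component of w1: 53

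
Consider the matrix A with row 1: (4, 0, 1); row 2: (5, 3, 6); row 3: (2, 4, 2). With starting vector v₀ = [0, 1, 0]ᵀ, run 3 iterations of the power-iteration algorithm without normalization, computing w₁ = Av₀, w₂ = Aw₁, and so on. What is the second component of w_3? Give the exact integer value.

w1 = Av₀ = (4·0 + 0·1 + 1·0; 5·0 + 3·1 + 6·0; 2·0 + 4·1 + 2·0) = (0, 3, 4)
w2 = Aw1 = (4·0 + 0·3 + 1·4; 5·0 + 3·3 + 6·4; 2·0 + 4·3 + 2·4) = (4, 33, 20)
w3 = Aw2 = (36, 239, 180)
The requested component of w3 is 239.

239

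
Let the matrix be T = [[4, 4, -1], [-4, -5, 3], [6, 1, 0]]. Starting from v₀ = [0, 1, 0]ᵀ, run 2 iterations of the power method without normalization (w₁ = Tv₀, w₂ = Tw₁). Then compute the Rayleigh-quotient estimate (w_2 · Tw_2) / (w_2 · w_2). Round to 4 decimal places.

w1 = Tv₀ = (4, -5, 1)
w2 = Tw1 = (-5, 12, 19)
Tw2 = (9, 17, -18)
w2·Tw2 = (-5)·9 + 12·17 + 19·(-18) = -183; w2·w2 = (-5)·(-5) + 12·12 + 19·19 = 530
λ ≈ -183/530 = -0.3453

-0.3453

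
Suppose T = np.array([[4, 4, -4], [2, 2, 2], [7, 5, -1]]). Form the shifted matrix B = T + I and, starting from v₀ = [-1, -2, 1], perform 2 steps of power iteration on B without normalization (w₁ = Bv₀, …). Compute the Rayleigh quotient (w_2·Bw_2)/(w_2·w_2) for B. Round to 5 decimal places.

μ ≈ 5.10819

B = T + I has rows (5, 4, -4); (2, 3, 2); (7, 5, 0)
w1 = Bv₀ = (5·(-1) + 4·(-2) + (-4)·1; 2·(-1) + 3·(-2) + 2·1; 7·(-1) + 5·(-2) + 0·1) = (-17, -6, -17)
w2 = Bw1 = (5·(-17) + 4·(-6) + (-4)·(-17); 2·(-17) + 3·(-6) + 2·(-17); 7·(-17) + 5·(-6) + 0·(-17)) = (-41, -86, -149)
Bw2 = (47, -638, -717)
w2·Bw2 = 159774; w2·w2 = 31278; μ ≈ 159774/31278 = 5.10819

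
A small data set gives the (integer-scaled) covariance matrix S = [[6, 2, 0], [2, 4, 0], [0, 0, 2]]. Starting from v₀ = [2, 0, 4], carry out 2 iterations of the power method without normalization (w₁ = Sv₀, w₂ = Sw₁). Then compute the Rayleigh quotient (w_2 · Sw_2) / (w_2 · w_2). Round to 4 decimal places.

w1 = Sv₀ = (12, 4, 8)
w2 = Sw1 = (80, 40, 16)
Sw2 = (560, 320, 32)
w2·Sw2 = 80·560 + 40·320 + 16·32 = 58112; w2·w2 = 80·80 + 40·40 + 16·16 = 8256
λ ≈ 58112/8256 = 7.0388

λ ≈ 7.0388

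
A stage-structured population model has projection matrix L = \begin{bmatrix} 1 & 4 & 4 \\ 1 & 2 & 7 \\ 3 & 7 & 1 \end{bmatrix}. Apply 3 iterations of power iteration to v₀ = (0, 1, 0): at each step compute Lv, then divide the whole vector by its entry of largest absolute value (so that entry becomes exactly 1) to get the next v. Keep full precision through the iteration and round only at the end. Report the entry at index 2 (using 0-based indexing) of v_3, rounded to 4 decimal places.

Lv0 = (4.00000, 2.00000, 7.00000); divide by 7.00000 → v1 = (0.57143, 0.28571, 1.00000)
Lv1 = (5.71429, 8.14286, 4.71429); divide by 8.14286 → v2 = (0.70175, 1.00000, 0.57895)
Lv2 = (7.01754, 6.75439, 9.68421); divide by 9.68421 → v3 = (0.72464, 0.69746, 1.00000)
Requested entry of v3: 552/552 = 1.0000

1.0000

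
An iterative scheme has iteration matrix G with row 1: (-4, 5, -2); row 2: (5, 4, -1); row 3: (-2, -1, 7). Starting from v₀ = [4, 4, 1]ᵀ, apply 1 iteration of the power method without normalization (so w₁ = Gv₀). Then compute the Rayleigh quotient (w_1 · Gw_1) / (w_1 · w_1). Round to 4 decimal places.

λ ≈ 4.9035

w1 = Gv₀ = ((-4)·4 + 5·4 + (-2)·1; 5·4 + 4·4 + (-1)·1; (-2)·4 + (-1)·4 + 7·1) = (2, 35, -5)
Gw1 = (177, 155, -74)
w1·Gw1 = 2·177 + 35·155 + (-5)·(-74) = 6149; w1·w1 = 2·2 + 35·35 + (-5)·(-5) = 1254
λ ≈ 6149/1254 = 4.9035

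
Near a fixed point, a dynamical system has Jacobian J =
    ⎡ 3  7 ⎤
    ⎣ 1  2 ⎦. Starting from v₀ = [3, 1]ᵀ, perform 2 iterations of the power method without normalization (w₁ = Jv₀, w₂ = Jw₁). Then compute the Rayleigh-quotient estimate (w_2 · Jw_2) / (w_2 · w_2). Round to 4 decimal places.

w1 = Jv₀ = (16, 5)
w2 = Jw1 = (83, 26)
Jw2 = (431, 135)
w2·Jw2 = 83·431 + 26·135 = 39283; w2·w2 = 83·83 + 26·26 = 7565
λ ≈ 39283/7565 = 5.1927

5.1927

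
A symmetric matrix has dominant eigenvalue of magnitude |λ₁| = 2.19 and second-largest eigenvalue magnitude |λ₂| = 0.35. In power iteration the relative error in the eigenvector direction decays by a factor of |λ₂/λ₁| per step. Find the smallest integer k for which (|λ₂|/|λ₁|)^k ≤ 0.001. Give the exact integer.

|λ₂/λ₁| = 0.35/2.19 = 0.15982
Need k ≥ ln(0.001) / ln(0.15982) = -6.9078 / -1.8337 ≈ 3.767
Smallest integer k satisfying the bound: 4

4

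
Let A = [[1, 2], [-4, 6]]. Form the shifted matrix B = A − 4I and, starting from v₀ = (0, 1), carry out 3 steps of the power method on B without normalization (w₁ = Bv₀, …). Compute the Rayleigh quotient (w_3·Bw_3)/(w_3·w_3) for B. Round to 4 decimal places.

B = A − 4I has rows (-3, 2); (-4, 2)
w1 = Bv₀ = ((-3)·0 + 2·1; (-4)·0 + 2·1) = (2, 2)
w2 = Bw1 = ((-3)·2 + 2·2; (-4)·2 + 2·2) = (-2, -4)
w3 = Bw2 = (-2, 0)
Bw3 = (6, 8)
w3·Bw3 = -12; w3·w3 = 4; μ ≈ -12/4 = -3.0000

-3.0000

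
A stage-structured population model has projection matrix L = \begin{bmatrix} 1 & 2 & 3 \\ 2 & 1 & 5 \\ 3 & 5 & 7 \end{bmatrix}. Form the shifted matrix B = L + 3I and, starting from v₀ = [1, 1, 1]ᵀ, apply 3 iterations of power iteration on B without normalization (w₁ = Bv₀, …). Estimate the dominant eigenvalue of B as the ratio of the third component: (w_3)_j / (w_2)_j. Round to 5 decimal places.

B = L + 3I has rows (4, 2, 3); (2, 4, 5); (3, 5, 10)
w1 = Bv₀ = (4·1 + 2·1 + 3·1; 2·1 + 4·1 + 5·1; 3·1 + 5·1 + 10·1) = (9, 11, 18)
w2 = Bw1 = (4·9 + 2·11 + 3·18; 2·9 + 4·11 + 5·18; 3·9 + 5·11 + 10·18) = (112, 152, 262)
w3 = Bw2 = (1538, 2142, 3716)
Ratio: 3716/262 = 14.18321

14.18321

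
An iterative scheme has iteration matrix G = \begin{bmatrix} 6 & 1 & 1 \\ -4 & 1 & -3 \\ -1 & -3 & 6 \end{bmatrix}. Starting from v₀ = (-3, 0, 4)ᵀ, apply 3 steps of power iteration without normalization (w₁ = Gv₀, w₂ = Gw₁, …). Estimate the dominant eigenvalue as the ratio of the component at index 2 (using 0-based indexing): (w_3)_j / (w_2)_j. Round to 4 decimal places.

w1 = Gv₀ = (6·(-3) + 1·0 + 1·4; (-4)·(-3) + 1·0 + (-3)·4; (-1)·(-3) + (-3)·0 + 6·4) = (-14, 0, 27)
w2 = Gw1 = (6·(-14) + 1·0 + 1·27; (-4)·(-14) + 1·0 + (-3)·27; (-1)·(-14) + (-3)·0 + 6·27) = (-57, -25, 176)
w3 = Gw2 = (-191, -325, 1188)
Ratio at component: 1188 / 176 = 6.7500

λ ≈ 6.7500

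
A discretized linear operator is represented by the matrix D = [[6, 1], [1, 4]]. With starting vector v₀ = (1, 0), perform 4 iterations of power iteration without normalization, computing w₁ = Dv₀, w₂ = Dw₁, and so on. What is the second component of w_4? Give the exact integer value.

540

w1 = Dv₀ = (6, 1)
w2 = Dw1 = (37, 10)
w3 = Dw2 = (232, 77)
w4 = Dw3 = (1469, 540)
The requested component of w4 is 540.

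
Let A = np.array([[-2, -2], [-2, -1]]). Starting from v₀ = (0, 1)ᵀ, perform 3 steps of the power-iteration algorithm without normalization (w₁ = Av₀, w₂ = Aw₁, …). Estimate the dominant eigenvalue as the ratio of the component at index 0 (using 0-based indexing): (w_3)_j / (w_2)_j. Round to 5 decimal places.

λ ≈ -3.66667

w1 = Av₀ = ((-2)·0 + (-2)·1; (-2)·0 + (-1)·1) = (-2, -1)
w2 = Aw1 = ((-2)·(-2) + (-2)·(-1); (-2)·(-2) + (-1)·(-1)) = (6, 5)
w3 = Aw2 = (-22, -17)
Ratio at component: -22 / 6 = -3.66667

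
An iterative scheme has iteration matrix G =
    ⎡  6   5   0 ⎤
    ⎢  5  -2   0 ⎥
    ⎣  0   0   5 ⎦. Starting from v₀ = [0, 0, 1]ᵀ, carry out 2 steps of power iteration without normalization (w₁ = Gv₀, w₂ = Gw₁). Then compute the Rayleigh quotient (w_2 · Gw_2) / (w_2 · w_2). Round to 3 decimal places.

5.000

w1 = Gv₀ = (6·0 + 5·0 + 0·1; 5·0 + (-2)·0 + 0·1; 0·0 + 0·0 + 5·1) = (0, 0, 5)
w2 = Gw1 = (6·0 + 5·0 + 0·5; 5·0 + (-2)·0 + 0·5; 0·0 + 0·0 + 5·5) = (0, 0, 25)
Gw2 = (0, 0, 125)
w2·Gw2 = 0·0 + 0·0 + 25·125 = 3125; w2·w2 = 0·0 + 0·0 + 25·25 = 625
λ ≈ 3125/625 = 5.000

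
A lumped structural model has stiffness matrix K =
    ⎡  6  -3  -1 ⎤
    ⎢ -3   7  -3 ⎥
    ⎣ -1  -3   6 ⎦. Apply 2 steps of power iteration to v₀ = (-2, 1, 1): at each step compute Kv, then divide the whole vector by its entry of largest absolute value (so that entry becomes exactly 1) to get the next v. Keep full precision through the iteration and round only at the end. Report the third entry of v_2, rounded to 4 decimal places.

Kv0 = (-16.00000, 10.00000, 5.00000); divide by -16.00000 → v1 = (1.00000, -0.62500, -0.31250)
Kv1 = (8.18750, -6.43750, -1.00000); divide by 8.18750 → v2 = (1.00000, -0.78626, -0.12214)
Requested entry of v2: 16/-131 = -0.1221

-0.1221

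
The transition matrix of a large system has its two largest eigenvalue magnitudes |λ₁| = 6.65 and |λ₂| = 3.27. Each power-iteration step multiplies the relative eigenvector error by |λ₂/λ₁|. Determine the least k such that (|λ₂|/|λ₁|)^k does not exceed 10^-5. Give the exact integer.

|λ₂/λ₁| = 3.27/6.65 = 0.49173
Need k ≥ ln(10^-5) / ln(0.49173) = -11.5129 / -0.7098 ≈ 16.219
Smallest integer k satisfying the bound: 17

17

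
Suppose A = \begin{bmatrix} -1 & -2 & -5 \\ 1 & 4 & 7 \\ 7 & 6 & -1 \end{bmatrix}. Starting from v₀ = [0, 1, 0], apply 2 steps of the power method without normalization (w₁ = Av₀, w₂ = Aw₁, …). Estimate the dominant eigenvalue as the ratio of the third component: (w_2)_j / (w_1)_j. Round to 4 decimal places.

w1 = Av₀ = ((-1)·0 + (-2)·1 + (-5)·0; 1·0 + 4·1 + 7·0; 7·0 + 6·1 + (-1)·0) = (-2, 4, 6)
w2 = Aw1 = ((-1)·(-2) + (-2)·4 + (-5)·6; 1·(-2) + 4·4 + 7·6; 7·(-2) + 6·4 + (-1)·6) = (-36, 56, 4)
Ratio at component: 4 / 6 = 0.6667

λ ≈ 0.6667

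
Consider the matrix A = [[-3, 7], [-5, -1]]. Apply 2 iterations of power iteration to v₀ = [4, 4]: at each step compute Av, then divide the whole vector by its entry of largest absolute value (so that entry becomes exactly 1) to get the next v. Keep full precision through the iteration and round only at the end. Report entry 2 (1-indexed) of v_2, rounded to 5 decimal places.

Av0 = (16.000000, -24.000000); divide by -24.000000 → v1 = (-0.666667, 1.000000)
Av1 = (9.000000, 2.333333); divide by 9.000000 → v2 = (1.000000, 0.259259)
Requested entry of v2: -56/-216 = 0.25926

0.25926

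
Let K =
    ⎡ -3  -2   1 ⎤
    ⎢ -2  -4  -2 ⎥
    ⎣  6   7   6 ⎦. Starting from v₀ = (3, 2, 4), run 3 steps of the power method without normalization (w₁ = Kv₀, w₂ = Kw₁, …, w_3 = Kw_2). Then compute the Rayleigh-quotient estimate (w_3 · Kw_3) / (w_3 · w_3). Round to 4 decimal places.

λ ≈ 2.2210

w1 = Kv₀ = ((-3)·3 + (-2)·2 + 1·4; (-2)·3 + (-4)·2 + (-2)·4; 6·3 + 7·2 + 6·4) = (-9, -22, 56)
w2 = Kw1 = ((-3)·(-9) + (-2)·(-22) + 1·56; (-2)·(-9) + (-4)·(-22) + (-2)·56; 6·(-9) + 7·(-22) + 6·56) = (127, -6, 128)
w3 = Kw2 = (-241, -486, 1488)
Kw3 = (3183, -550, 4080)
w3·Kw3 = (-241)·3183 + (-486)·(-550) + 1488·4080 = 5571237; w3·w3 = (-241)·(-241) + (-486)·(-486) + 1488·1488 = 2508421
λ ≈ 5571237/2508421 = 2.2210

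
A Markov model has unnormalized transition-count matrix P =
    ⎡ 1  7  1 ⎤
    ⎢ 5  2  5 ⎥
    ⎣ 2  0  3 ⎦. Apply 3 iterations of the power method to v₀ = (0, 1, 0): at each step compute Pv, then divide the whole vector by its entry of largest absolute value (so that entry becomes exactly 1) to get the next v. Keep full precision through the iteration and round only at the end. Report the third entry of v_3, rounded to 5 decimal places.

0.27273

Pv0 = (7.000000, 2.000000, 0.000000); divide by 7.000000 → v1 = (1.000000, 0.285714, 0.000000)
Pv1 = (3.000000, 5.571429, 2.000000); divide by 5.571429 → v2 = (0.538462, 1.000000, 0.358974)
Pv2 = (7.897436, 6.487179, 2.153846); divide by 7.897436 → v3 = (1.000000, 0.821429, 0.272727)
Requested entry of v3: 84/308 = 0.27273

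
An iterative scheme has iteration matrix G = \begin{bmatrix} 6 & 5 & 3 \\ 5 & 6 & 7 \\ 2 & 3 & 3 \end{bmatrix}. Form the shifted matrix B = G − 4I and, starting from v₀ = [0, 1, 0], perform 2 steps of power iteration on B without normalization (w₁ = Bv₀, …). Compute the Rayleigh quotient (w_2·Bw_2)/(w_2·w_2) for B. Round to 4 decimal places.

8.3755

B = G − 4I has rows (2, 5, 3); (5, 2, 7); (2, 3, -1)
w1 = Bv₀ = (2·0 + 5·1 + 3·0; 5·0 + 2·1 + 7·0; 2·0 + 3·1 + (-1)·0) = (5, 2, 3)
w2 = Bw1 = (2·5 + 5·2 + 3·3; 5·5 + 2·2 + 7·3; 2·5 + 3·2 + (-1)·3) = (29, 50, 13)
Bw2 = (347, 336, 195)
w2·Bw2 = 29398; w2·w2 = 3510; μ ≈ 29398/3510 = 8.3755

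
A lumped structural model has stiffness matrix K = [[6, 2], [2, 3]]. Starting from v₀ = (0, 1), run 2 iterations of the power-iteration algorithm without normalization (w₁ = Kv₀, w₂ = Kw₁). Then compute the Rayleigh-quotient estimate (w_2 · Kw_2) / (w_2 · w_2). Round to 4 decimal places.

λ ≈ 6.8702

w1 = Kv₀ = (6·0 + 2·1; 2·0 + 3·1) = (2, 3)
w2 = Kw1 = (6·2 + 2·3; 2·2 + 3·3) = (18, 13)
Kw2 = (134, 75)
w2·Kw2 = 18·134 + 13·75 = 3387; w2·w2 = 18·18 + 13·13 = 493
λ ≈ 3387/493 = 6.8702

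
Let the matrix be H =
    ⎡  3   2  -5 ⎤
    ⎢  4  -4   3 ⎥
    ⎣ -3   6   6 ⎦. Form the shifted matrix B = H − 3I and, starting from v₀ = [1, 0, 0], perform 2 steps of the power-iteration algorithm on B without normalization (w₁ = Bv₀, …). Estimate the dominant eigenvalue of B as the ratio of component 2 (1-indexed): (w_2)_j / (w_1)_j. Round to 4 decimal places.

B = H − 3I has rows (0, 2, -5); (4, -7, 3); (-3, 6, 3)
w1 = Bv₀ = (0·1 + 2·0 + (-5)·0; 4·1 + (-7)·0 + 3·0; (-3)·1 + 6·0 + 3·0) = (0, 4, -3)
w2 = Bw1 = (0·0 + 2·4 + (-5)·(-3); 4·0 + (-7)·4 + 3·(-3); (-3)·0 + 6·4 + 3·(-3)) = (23, -37, 15)
Ratio: -37/4 = -9.2500

μ ≈ -9.2500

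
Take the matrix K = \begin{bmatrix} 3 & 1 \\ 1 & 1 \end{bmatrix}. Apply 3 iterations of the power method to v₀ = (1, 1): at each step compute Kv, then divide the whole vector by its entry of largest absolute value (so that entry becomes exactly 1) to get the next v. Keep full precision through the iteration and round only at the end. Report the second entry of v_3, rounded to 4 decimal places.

0.4167

Kv0 = (4.00000, 2.00000); divide by 4.00000 → v1 = (1.00000, 0.50000)
Kv1 = (3.50000, 1.50000); divide by 3.50000 → v2 = (1.00000, 0.42857)
Kv2 = (3.42857, 1.42857); divide by 3.42857 → v3 = (1.00000, 0.41667)
Requested entry of v3: 20/48 = 0.4167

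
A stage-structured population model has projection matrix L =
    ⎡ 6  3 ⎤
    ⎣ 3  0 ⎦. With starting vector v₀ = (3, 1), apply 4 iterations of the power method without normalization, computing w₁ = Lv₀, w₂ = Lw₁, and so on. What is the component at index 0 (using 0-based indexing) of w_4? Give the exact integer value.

8019

w1 = Lv₀ = (21, 9)
w2 = Lw1 = (153, 63)
w3 = Lw2 = (1107, 459)
w4 = Lw3 = (8019, 3321)
The requested component of w4 is 8019.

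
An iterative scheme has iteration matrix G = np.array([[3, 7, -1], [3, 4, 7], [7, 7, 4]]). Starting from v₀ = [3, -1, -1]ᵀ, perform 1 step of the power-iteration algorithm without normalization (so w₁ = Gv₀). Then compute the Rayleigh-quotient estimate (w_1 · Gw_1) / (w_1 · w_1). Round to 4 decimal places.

w1 = Gv₀ = (3·3 + 7·(-1) + (-1)·(-1); 3·3 + 4·(-1) + 7·(-1); 7·3 + 7·(-1) + 4·(-1)) = (3, -2, 10)
Gw1 = (-15, 71, 47)
w1·Gw1 = 3·(-15) + (-2)·71 + 10·47 = 283; w1·w1 = 3·3 + (-2)·(-2) + 10·10 = 113
λ ≈ 283/113 = 2.5044

λ ≈ 2.5044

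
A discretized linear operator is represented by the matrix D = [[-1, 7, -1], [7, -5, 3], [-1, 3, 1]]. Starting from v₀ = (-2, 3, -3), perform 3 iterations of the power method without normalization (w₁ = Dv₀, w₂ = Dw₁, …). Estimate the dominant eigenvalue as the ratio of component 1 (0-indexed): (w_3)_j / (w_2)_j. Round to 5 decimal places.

-11.30303

w1 = Dv₀ = (26, -38, 8)
w2 = Dw1 = (-300, 396, -132)
w3 = Dw2 = (3204, -4476, 1356)
Ratio at component: -4476 / 396 = -11.30303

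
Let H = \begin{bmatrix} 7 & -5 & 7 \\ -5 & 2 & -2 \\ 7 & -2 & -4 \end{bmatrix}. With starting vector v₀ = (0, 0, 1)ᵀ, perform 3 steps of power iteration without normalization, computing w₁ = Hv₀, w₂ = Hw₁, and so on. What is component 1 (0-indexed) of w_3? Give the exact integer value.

w1 = Hv₀ = (7, -2, -4)
w2 = Hw1 = (31, -31, 69)
w3 = Hw2 = (855, -355, 3)
The requested component of w3 is -355.

-355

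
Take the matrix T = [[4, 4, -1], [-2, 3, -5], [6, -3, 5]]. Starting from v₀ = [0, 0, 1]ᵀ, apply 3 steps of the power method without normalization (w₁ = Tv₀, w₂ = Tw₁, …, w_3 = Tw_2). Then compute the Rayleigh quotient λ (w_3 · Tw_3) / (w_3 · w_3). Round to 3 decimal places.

w1 = Tv₀ = (4·0 + 4·0 + (-1)·1; (-2)·0 + 3·0 + (-5)·1; 6·0 + (-3)·0 + 5·1) = (-1, -5, 5)
w2 = Tw1 = (4·(-1) + 4·(-5) + (-1)·5; (-2)·(-1) + 3·(-5) + (-5)·5; 6·(-1) + (-3)·(-5) + 5·5) = (-29, -38, 34)
w3 = Tw2 = (-302, -226, 110)
Tw3 = (-2222, -624, -584)
w3·Tw3 = (-302)·(-2222) + (-226)·(-624) + 110·(-584) = 747828; w3·w3 = (-302)·(-302) + (-226)·(-226) + 110·110 = 154380
λ ≈ 747828/154380 = 4.844

4.844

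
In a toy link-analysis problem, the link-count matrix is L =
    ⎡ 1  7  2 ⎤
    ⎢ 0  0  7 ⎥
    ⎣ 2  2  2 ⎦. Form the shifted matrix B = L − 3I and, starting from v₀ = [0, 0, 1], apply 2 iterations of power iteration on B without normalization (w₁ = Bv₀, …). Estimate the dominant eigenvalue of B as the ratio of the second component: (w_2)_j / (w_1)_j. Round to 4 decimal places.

B = L − 3I has rows (-2, 7, 2); (0, -3, 7); (2, 2, -1)
w1 = Bv₀ = (2, 7, -1)
w2 = Bw1 = (43, -28, 19)
Ratio: -28/7 = -4.0000

-4.0000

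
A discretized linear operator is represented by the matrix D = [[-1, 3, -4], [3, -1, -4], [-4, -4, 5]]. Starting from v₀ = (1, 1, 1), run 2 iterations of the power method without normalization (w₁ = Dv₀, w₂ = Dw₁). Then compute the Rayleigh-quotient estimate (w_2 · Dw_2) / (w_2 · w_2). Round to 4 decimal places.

1.0310

w1 = Dv₀ = (-2, -2, -3)
w2 = Dw1 = (8, 8, 1)
Dw2 = (12, 12, -59)
w2·Dw2 = 8·12 + 8·12 + 1·(-59) = 133; w2·w2 = 8·8 + 8·8 + 1·1 = 129
λ ≈ 133/129 = 1.0310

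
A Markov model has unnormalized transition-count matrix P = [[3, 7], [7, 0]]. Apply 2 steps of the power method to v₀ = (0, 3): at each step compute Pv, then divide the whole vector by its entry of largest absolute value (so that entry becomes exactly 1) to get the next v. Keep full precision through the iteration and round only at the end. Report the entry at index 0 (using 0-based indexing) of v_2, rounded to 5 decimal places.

0.42857

Pv0 = (21.000000, 0.000000); divide by 21.000000 → v1 = (1.000000, 0.000000)
Pv1 = (3.000000, 7.000000); divide by 7.000000 → v2 = (0.428571, 1.000000)
Requested entry of v2: 63/147 = 0.42857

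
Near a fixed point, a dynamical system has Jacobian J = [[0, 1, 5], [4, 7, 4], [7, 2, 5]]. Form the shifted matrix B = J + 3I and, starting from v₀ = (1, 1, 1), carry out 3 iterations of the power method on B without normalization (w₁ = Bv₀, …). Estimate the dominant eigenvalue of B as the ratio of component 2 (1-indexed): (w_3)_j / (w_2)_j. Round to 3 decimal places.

μ ≈ 15.141

B = J + 3I has rows (3, 1, 5); (4, 10, 4); (7, 2, 8)
w1 = Bv₀ = (9, 18, 17)
w2 = Bw1 = (130, 284, 235)
w3 = Bw2 = (1849, 4300, 3358)
Ratio: 4300/284 = 15.141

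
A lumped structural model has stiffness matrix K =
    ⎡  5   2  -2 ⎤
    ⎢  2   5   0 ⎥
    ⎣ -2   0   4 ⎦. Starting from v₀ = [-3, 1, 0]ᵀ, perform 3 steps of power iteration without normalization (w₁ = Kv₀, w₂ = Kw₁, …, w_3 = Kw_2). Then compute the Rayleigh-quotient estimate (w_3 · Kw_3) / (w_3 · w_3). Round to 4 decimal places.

w1 = Kv₀ = (-13, -1, 6)
w2 = Kw1 = (-79, -31, 50)
w3 = Kw2 = (-557, -313, 358)
Kw3 = (-4127, -2679, 2546)
w3·Kw3 = (-557)·(-4127) + (-313)·(-2679) + 358·2546 = 4048734; w3·w3 = (-557)·(-557) + (-313)·(-313) + 358·358 = 536382
λ ≈ 4048734/536382 = 7.5482

λ ≈ 7.5482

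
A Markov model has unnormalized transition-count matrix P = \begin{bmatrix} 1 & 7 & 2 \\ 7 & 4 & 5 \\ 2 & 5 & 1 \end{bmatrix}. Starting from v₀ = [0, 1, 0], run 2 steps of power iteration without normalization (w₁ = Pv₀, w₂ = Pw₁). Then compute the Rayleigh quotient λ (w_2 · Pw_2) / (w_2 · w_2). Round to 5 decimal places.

11.57187

w1 = Pv₀ = (1·0 + 7·1 + 2·0; 7·0 + 4·1 + 5·0; 2·0 + 5·1 + 1·0) = (7, 4, 5)
w2 = Pw1 = (1·7 + 7·4 + 2·5; 7·7 + 4·4 + 5·5; 2·7 + 5·4 + 1·5) = (45, 90, 39)
Pw2 = (753, 870, 579)
w2·Pw2 = 45·753 + 90·870 + 39·579 = 134766; w2·w2 = 45·45 + 90·90 + 39·39 = 11646
λ ≈ 134766/11646 = 11.57187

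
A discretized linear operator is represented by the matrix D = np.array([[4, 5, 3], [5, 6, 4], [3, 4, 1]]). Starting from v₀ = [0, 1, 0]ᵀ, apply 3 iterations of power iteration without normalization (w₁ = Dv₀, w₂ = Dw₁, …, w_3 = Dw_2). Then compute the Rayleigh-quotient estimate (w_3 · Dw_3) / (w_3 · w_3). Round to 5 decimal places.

w1 = Dv₀ = (4·0 + 5·1 + 3·0; 5·0 + 6·1 + 4·0; 3·0 + 4·1 + 1·0) = (5, 6, 4)
w2 = Dw1 = (4·5 + 5·6 + 3·4; 5·5 + 6·6 + 4·4; 3·5 + 4·6 + 1·4) = (62, 77, 43)
w3 = Dw2 = (762, 944, 537)
Dw3 = (9379, 11622, 6599)
w3·Dw3 = 762·9379 + 944·11622 + 537·6599 = 21661629; w3·w3 = 762·762 + 944·944 + 537·537 = 1760149
λ ≈ 21661629/1760149 = 12.30670

12.30670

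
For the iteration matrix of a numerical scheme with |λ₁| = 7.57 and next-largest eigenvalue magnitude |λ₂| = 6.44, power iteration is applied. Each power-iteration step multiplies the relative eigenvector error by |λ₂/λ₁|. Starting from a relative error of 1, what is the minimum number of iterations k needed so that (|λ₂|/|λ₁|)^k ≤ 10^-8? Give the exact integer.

114

|λ₂/λ₁| = 6.44/7.57 = 0.85073
Need k ≥ ln(10^-8) / ln(0.85073) = -18.4207 / -0.1617 ≈ 113.944
Smallest integer k satisfying the bound: 114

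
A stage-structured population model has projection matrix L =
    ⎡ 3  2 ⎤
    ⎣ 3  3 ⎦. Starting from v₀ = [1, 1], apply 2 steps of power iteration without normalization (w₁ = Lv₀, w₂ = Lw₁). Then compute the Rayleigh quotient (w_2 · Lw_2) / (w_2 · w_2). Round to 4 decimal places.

w1 = Lv₀ = (5, 6)
w2 = Lw1 = (27, 33)
Lw2 = (147, 180)
w2·Lw2 = 27·147 + 33·180 = 9909; w2·w2 = 27·27 + 33·33 = 1818
λ ≈ 9909/1818 = 5.4505

λ ≈ 5.4505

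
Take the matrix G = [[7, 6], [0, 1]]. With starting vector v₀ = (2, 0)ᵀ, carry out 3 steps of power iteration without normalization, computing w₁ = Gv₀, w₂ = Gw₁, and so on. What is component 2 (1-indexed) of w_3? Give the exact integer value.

0

w1 = Gv₀ = (14, 0)
w2 = Gw1 = (98, 0)
w3 = Gw2 = (686, 0)
The requested component of w3 is 0.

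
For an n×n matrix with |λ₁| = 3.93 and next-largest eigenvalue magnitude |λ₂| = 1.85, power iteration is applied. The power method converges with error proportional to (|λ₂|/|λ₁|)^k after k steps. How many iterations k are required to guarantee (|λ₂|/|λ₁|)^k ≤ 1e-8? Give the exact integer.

|λ₂/λ₁| = 1.85/3.93 = 0.47074
Need k ≥ ln(1e-8) / ln(0.47074) = -18.4207 / -0.7535 ≈ 24.448
Smallest integer k satisfying the bound: 25

25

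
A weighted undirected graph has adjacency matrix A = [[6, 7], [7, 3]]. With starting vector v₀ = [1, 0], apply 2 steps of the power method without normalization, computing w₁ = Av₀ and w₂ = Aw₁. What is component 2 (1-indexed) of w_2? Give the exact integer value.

w1 = Av₀ = (6·1 + 7·0; 7·1 + 3·0) = (6, 7)
w2 = Aw1 = (6·6 + 7·7; 7·6 + 3·7) = (85, 63)
The requested component of w2 is 63.

63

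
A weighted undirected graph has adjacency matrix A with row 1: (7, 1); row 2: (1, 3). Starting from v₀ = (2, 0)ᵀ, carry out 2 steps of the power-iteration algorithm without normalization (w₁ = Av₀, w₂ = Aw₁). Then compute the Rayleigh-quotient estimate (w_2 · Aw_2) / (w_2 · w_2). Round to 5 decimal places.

λ ≈ 7.23077

w1 = Av₀ = (7·2 + 1·0; 1·2 + 3·0) = (14, 2)
w2 = Aw1 = (7·14 + 1·2; 1·14 + 3·2) = (100, 20)
Aw2 = (720, 160)
w2·Aw2 = 100·720 + 20·160 = 75200; w2·w2 = 100·100 + 20·20 = 10400
λ ≈ 75200/10400 = 7.23077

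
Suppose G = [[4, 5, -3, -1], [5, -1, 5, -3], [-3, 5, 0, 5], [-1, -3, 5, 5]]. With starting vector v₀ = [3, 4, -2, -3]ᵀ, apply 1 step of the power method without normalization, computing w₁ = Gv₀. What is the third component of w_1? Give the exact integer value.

w1 = Gv₀ = (41, 10, -4, -40)
The requested component of w1 is -4.

-4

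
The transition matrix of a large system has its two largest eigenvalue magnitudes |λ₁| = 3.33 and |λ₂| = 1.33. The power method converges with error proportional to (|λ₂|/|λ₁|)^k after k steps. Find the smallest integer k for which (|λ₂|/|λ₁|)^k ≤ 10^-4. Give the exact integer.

|λ₂/λ₁| = 1.33/3.33 = 0.39940
Need k ≥ ln(10^-4) / ln(0.39940) = -9.2103 / -0.9178 ≈ 10.035
Smallest integer k satisfying the bound: 11

11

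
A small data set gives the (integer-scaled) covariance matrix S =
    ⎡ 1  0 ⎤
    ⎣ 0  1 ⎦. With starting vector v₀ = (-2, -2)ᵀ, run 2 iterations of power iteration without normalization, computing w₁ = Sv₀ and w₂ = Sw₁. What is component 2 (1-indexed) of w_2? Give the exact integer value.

-2

w1 = Sv₀ = (-2, -2)
w2 = Sw1 = (-2, -2)
The requested component of w2 is -2.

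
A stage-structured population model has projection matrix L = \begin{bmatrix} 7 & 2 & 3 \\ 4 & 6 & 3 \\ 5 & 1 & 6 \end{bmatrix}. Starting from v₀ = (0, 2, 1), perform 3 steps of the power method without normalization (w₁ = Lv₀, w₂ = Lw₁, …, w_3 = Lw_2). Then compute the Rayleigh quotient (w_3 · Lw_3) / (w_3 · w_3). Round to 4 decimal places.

λ ≈ 12.0951

w1 = Lv₀ = (7, 15, 8)
w2 = Lw1 = (103, 142, 98)
w3 = Lw2 = (1299, 1558, 1245)
Lw3 = (15944, 18279, 15523)
w3·Lw3 = 1299·15944 + 1558·18279 + 1245·15523 = 68516073; w3·w3 = 1299·1299 + 1558·1558 + 1245·1245 = 5664790
λ ≈ 68516073/5664790 = 12.0951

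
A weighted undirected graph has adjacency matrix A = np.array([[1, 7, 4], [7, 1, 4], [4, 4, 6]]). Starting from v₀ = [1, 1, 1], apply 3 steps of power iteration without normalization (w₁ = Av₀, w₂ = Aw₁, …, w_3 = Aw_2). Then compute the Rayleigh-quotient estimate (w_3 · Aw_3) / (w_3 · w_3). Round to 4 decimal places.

12.7446

w1 = Av₀ = (12, 12, 14)
w2 = Aw1 = (152, 152, 180)
w3 = Aw2 = (1936, 1936, 2296)
Aw3 = (24672, 24672, 29264)
w3·Aw3 = 1936·24672 + 1936·24672 + 2296·29264 = 162720128; w3·w3 = 1936·1936 + 1936·1936 + 2296·2296 = 12767808
λ ≈ 162720128/12767808 = 12.7446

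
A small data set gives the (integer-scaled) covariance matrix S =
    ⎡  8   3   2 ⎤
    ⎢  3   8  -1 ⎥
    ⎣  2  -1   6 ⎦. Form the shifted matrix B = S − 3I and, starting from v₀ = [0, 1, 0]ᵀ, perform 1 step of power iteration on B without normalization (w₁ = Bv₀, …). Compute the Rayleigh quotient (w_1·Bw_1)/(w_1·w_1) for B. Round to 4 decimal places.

μ ≈ 7.4571

B = S − 3I has rows (5, 3, 2); (3, 5, -1); (2, -1, 3)
w1 = Bv₀ = (3, 5, -1)
Bw1 = (28, 35, -2)
w1·Bw1 = 261; w1·w1 = 35; μ ≈ 261/35 = 7.4571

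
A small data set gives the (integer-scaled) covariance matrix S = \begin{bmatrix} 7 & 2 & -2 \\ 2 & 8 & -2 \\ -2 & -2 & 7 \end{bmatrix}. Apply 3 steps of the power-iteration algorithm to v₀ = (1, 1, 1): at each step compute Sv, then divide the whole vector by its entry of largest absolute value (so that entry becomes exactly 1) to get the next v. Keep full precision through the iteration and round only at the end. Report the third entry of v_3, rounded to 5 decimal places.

-0.45646

Sv0 = (7.000000, 8.000000, 3.000000); divide by 8.000000 → v1 = (0.875000, 1.000000, 0.375000)
Sv1 = (7.375000, 9.000000, -1.125000); divide by 9.000000 → v2 = (0.819444, 1.000000, -0.125000)
Sv2 = (7.986111, 9.888889, -4.513889); divide by 9.888889 → v3 = (0.807584, 1.000000, -0.456461)
Requested entry of v3: -325/712 = -0.45646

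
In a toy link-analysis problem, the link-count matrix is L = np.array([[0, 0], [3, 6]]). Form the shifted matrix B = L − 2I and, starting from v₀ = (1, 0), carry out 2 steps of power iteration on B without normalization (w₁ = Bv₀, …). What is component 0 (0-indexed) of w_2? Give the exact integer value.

4

B = L − 2I has rows (-2, 0); (3, 4)
w1 = Bv₀ = ((-2)·1 + 0·0; 3·1 + 4·0) = (-2, 3)
w2 = Bw1 = ((-2)·(-2) + 0·3; 3·(-2) + 4·3) = (4, 6)
Requested component of w2: 4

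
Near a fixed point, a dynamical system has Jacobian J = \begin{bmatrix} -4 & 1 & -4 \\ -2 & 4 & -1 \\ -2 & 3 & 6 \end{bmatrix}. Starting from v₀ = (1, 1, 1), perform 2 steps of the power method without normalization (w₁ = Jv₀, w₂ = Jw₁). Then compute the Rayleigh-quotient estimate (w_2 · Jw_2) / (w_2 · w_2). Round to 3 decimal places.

6.189

w1 = Jv₀ = (-7, 1, 7)
w2 = Jw1 = (1, 11, 59)
Jw2 = (-229, -17, 385)
w2·Jw2 = 1·(-229) + 11·(-17) + 59·385 = 22299; w2·w2 = 1·1 + 11·11 + 59·59 = 3603
λ ≈ 22299/3603 = 6.189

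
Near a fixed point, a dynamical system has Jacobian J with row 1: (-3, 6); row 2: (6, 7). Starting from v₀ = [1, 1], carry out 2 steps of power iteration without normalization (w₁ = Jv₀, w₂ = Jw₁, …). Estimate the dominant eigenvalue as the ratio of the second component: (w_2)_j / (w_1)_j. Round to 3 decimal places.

λ ≈ 8.385

w1 = Jv₀ = (3, 13)
w2 = Jw1 = (69, 109)
Ratio at component: 109 / 13 = 8.385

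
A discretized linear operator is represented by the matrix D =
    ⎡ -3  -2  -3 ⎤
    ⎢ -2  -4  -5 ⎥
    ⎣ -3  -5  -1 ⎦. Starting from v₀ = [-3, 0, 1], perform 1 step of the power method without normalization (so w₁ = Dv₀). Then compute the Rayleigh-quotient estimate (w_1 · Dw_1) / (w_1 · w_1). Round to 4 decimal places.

w1 = Dv₀ = ((-3)·(-3) + (-2)·0 + (-3)·1; (-2)·(-3) + (-4)·0 + (-5)·1; (-3)·(-3) + (-5)·0 + (-1)·1) = (6, 1, 8)
Dw1 = (-44, -56, -31)
w1·Dw1 = 6·(-44) + 1·(-56) + 8·(-31) = -568; w1·w1 = 6·6 + 1·1 + 8·8 = 101
λ ≈ -568/101 = -5.6238

λ ≈ -5.6238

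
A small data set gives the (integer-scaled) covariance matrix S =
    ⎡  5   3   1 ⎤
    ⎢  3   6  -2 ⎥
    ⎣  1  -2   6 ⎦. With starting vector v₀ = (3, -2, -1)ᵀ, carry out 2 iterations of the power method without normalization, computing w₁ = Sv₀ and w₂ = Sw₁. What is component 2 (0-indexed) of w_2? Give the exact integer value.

w1 = Sv₀ = (8, -1, 1)
w2 = Sw1 = (38, 16, 16)
The requested component of w2 is 16.

16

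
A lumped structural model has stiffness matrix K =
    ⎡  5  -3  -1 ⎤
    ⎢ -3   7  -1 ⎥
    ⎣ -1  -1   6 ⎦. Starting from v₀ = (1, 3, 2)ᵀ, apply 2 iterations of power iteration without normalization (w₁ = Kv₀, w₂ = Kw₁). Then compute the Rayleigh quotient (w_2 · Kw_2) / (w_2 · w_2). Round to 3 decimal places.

w1 = Kv₀ = (5·1 + (-3)·3 + (-1)·2; (-3)·1 + 7·3 + (-1)·2; (-1)·1 + (-1)·3 + 6·2) = (-6, 16, 8)
w2 = Kw1 = (5·(-6) + (-3)·16 + (-1)·8; (-3)·(-6) + 7·16 + (-1)·8; (-1)·(-6) + (-1)·16 + 6·8) = (-86, 122, 38)
Kw2 = (-834, 1074, 192)
w2·Kw2 = (-86)·(-834) + 122·1074 + 38·192 = 210048; w2·w2 = (-86)·(-86) + 122·122 + 38·38 = 23724
λ ≈ 210048/23724 = 8.854

8.854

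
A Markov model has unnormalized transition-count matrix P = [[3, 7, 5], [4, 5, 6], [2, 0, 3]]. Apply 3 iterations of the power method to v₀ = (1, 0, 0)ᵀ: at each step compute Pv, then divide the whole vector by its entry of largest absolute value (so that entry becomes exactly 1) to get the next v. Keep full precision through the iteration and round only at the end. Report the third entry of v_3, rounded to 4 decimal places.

Pv0 = (3.00000, 4.00000, 2.00000); divide by 4.00000 → v1 = (0.75000, 1.00000, 0.50000)
Pv1 = (11.75000, 11.00000, 3.00000); divide by 11.75000 → v2 = (1.00000, 0.93617, 0.25532)
Pv2 = (10.82979, 10.21277, 2.76596); divide by 10.82979 → v3 = (1.00000, 0.94303, 0.25540)
Requested entry of v3: 130/509 = 0.2554

0.2554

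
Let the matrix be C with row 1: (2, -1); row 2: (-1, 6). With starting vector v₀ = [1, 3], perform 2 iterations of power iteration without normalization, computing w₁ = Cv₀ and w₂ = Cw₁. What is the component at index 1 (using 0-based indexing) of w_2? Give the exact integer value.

w1 = Cv₀ = (2·1 + (-1)·3; (-1)·1 + 6·3) = (-1, 17)
w2 = Cw1 = (2·(-1) + (-1)·17; (-1)·(-1) + 6·17) = (-19, 103)
The requested component of w2 is 103.

103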